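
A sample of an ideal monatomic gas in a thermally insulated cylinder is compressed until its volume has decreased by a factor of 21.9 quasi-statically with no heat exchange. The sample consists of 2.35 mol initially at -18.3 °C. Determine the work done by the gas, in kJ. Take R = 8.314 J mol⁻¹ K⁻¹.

W ≈ -51.0 kJ

For a reversible adiabat TV^(γ−1) is constant, so T₂ = T₁ (V₁/V₂)^(γ−1).
γ = 5/3 for a monatomic ideal gas, so γ−1 = 2/3.
T₁ = -18.3 °C = 254.8 K.
T₂ = 254.8 × 21.9^(2/3) = 1995 K.
Q = 0, so ΔU = W_on_gas = nCᵥΔT with Cᵥ = R/(γ−1) = 12.47 J/(mol·K).
ΔU = 2.35 × 12.47 × (1995 − 254.8) = 50990 J.
Work done by the gas = −ΔU = -50990 J.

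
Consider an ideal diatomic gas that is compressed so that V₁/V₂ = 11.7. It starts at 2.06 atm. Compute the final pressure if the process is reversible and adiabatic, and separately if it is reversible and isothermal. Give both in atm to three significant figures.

For a diatomic ideal gas γ = 7/5.
Isothermal: P₂ = P₁(V₁/V₂) = 2.06×11.7 = 24.1 atm.
Adiabatic: P₂ = P₁(V₁/V₂)^γ = 2.06×11.7^(7/5) = 64.47 atm.

adiabatic: 64.5 atm; isothermal: 24.1 atm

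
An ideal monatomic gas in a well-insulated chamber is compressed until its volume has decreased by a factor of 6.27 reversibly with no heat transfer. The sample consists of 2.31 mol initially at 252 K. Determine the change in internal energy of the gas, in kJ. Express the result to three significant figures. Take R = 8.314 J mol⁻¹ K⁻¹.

ΔU ≈ 17.4 kJ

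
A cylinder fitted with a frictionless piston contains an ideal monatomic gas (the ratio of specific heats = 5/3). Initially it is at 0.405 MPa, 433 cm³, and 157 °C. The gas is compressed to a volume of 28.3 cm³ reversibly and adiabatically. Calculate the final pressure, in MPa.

P₂ ≈ 38.2 MPa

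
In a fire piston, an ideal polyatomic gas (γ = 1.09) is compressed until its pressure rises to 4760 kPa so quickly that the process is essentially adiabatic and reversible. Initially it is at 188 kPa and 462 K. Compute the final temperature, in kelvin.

T₂ ≈ 603 K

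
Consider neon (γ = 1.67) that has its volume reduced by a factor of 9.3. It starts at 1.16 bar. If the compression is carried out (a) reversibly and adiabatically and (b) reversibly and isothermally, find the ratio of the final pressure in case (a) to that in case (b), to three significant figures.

P_adiabatic / P_isothermal ≈ 4.46

Isothermal: P_b = P₁(V₁/V₂) = 1.16×9.3.
Adiabatic: P_a = P₁(V₁/V₂)^γ = 1.16×9.3^(1.67).
P_a/P_b = (V₁/V₂)^(γ−1) = 9.3^(0.67) = 4.455.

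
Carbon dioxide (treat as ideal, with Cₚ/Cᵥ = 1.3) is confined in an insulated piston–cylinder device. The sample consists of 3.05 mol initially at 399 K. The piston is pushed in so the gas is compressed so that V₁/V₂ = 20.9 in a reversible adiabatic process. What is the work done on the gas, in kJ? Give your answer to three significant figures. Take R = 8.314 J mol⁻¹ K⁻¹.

For a reversible adiabat TV^(γ−1) is constant, so T₂ = T₁ (V₁/V₂)^(γ−1).
T₂ = 399 × 20.9^(0.3) = 993.2 K.
Q = 0, so ΔU = W_on_gas = nCᵥΔT with Cᵥ = R/(γ−1) = 27.71 J/(mol·K).
ΔU = 3.05 × 27.71 × (993.2 − 399) = 50220 J.

W ≈ 50.2 kJ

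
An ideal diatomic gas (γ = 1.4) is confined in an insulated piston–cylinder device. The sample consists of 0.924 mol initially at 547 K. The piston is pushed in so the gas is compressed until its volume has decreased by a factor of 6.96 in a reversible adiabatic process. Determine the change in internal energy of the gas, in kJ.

ΔU ≈ 12.3 kJ

Adiabatic: T₁V₁^(γ−1) = T₂V₂^(γ−1) ⇒ T₂ = T₁ (V₁/V₂)^(γ−1).
T₂ = 547 × 6.96^(0.4) = 1189 K.
Q = 0, so ΔU = W_on_gas = nCᵥΔT with Cᵥ = R/(γ−1) = 20.79 J/(mol·K).
ΔU = 0.924 × 20.79 × (1189 − 547) = 12320 J.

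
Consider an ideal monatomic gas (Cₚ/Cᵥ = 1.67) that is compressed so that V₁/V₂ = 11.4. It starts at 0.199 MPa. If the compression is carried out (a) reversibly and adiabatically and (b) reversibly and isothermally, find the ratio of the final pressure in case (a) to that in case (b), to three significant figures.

P_adiabatic / P_isothermal ≈ 5.11

Isothermal: P_b = P₁(V₁/V₂) = 0.199×11.4.
Adiabatic: P_a = P₁(V₁/V₂)^γ = 0.199×11.4^(1.67).
P_a/P_b = (V₁/V₂)^(γ−1) = 11.4^(0.67) = 5.107.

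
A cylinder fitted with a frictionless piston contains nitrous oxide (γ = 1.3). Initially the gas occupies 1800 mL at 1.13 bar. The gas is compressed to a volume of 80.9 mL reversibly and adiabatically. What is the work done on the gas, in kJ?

P₂ = P₁(V₁/V₂)^γ = 1.13×(1800/80.9)^(1.3) = 63.77 bar.
For a reversible adiabat, W_by_gas = (P₁V₁ − P₂V₂)/(γ−1).
W_by = (113000×0.0018 − 6.377×10^6×8.09×10^-5) / (0.3) = -1042 J.
W_on_gas = −W_by = 1042 J.

W ≈ 1.04 kJ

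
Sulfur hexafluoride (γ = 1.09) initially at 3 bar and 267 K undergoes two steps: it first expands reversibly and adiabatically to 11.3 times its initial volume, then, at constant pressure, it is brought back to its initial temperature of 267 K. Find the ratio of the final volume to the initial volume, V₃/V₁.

V₃/V₁ ≈ 14.1

Adiabatic step: V₂/V₁ = 11.3; T₂ = T₁·(1/11.3)^(0.09) = 214.7 K.
Isobaric step: V₃/V₂ = T₃/T₂ = 267/214.7.
V₃/V₁ = (V₂/V₁)(V₃/V₂) = 11.3 × (267/214.7) = 14.06.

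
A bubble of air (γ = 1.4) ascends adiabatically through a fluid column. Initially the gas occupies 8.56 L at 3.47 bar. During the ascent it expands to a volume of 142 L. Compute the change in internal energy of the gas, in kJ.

ΔU ≈ -5.01 kJ

P₂ = P₁(V₁/V₂)^γ = 3.47×(8.56/142)^(1.4) = 0.06801 bar.
For a reversible adiabat, W_by_gas = (P₁V₁ − P₂V₂)/(γ−1).
W_by = (347000×0.00856 − 6801×0.142) / (0.4) = 5011 J.
Q = 0 ⇒ ΔU = −W_by = -5011 J.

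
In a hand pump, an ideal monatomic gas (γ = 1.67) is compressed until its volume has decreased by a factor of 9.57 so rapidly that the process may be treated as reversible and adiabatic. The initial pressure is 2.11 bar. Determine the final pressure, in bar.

Since PV^γ is constant along a reversible adiabat, P₂ = P₁ (V₁/V₂)^γ.
P₂ = 2.11 × 9.57^(1.67) = 91.71 bar.

P₂ ≈ 91.7 bar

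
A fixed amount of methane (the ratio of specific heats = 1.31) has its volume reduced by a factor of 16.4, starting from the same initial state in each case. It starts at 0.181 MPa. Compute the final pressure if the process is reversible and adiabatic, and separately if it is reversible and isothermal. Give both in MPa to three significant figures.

adiabatic: 7.07 MPa; isothermal: 2.97 MPa

Isothermal: P₂ = P₁(V₁/V₂) = 0.181×16.4 = 2.968 MPa.
Adiabatic: P₂ = P₁(V₁/V₂)^γ = 0.181×16.4^(1.31) = 7.065 MPa.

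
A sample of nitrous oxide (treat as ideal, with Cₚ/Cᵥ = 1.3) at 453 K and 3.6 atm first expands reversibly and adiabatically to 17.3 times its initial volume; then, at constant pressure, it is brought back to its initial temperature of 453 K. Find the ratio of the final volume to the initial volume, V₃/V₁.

V₃/V₁ ≈ 40.7

Adiabatic step: V₂/V₁ = 17.3; T₂ = T₁·(1/17.3)^(0.3) = 192.6 K.
Isobaric step: V₃/V₂ = T₃/T₂ = 453/192.6.
V₃/V₁ = (V₂/V₁)(V₃/V₂) = 17.3 × (453/192.6) = 40.69.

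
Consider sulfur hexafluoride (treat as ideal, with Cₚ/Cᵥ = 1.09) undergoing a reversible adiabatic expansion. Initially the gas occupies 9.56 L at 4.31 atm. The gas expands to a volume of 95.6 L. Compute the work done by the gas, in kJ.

W ≈ 8.68 kJ

P₂ = P₁(V₁/V₂)^γ = 4.31×(9.56/95.6)^(1.09) = 0.3503 atm.
For a reversible adiabat, W_by_gas = (P₁V₁ − P₂V₂)/(γ−1).
W_by = (436700×0.00956 − 35500×0.0956) / (0.09) = 8682 J.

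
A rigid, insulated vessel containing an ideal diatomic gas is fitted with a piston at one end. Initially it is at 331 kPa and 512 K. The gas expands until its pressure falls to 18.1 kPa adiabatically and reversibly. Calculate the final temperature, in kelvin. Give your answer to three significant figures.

T₂ ≈ 223 K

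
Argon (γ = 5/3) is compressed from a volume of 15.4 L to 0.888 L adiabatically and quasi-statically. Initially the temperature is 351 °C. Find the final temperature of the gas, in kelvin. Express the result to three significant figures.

T₂ ≈ 4180 K

For a reversible adiabat TV^(γ−1) is constant, so T₂ = T₁ (V₁/V₂)^(γ−1).
T₁ = 351 °C = 624.1 K.
T₂ = 624.1 × (15.4/0.888)^(2/3) = 4182 K.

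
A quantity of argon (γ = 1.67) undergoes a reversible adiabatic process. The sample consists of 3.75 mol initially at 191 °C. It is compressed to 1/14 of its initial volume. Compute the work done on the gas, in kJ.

For a reversible adiabat TV^(γ−1) is constant, so T₂ = T₁ (V₁/V₂)^(γ−1).
T₁ = 191 °C = 464.1 K.
T₂ = 464.1 × 14^(0.67) = 2720 K.
Q = 0, so ΔU = W_on_gas = nCᵥΔT with Cᵥ = R/(γ−1) = 12.41 J/(mol·K).
ΔU = 3.75 × 12.41 × (2720 − 464.1) = 105000 J.

W ≈ 105 kJ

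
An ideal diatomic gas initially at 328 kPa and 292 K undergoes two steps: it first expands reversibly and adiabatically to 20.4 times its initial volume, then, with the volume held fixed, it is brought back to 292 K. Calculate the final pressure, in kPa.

For a diatomic ideal gas γ = 7/5.
Adiabatic step (PV^γ = const): P₂ = 328×(1/20.4)^(7/5) = 4.813 kPa; T₂ = 292×(1/20.4)^(2/5) = 87.4 K.
Isochoric: P₃ = P₂(T₃/T₂) = 4.813 × (292/87.4) = 16.08 kPa.

P₃ ≈ 16.1 kPa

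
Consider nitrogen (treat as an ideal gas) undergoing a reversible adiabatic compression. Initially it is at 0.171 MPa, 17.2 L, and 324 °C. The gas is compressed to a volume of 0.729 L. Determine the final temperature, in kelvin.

T₂ ≈ 2110 K

For a reversible adiabat TV^(γ−1) is constant, so T₂ = T₁ (V₁/V₂)^(γ−1).
γ = 7/5 for a diatomic ideal gas.
T₁ = 324 °C = 597.1 K.
T₂ = 597.1 × (17.2/0.729)^(2/5) = 2114 K.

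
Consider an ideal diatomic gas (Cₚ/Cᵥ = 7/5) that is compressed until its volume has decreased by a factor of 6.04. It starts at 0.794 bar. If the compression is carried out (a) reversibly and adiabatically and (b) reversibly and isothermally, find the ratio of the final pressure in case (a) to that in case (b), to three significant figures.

P_adiabatic / P_isothermal ≈ 2.05

Isothermal: P_b = P₁(V₁/V₂) = 0.794×6.04.
Adiabatic: P_a = P₁(V₁/V₂)^γ = 0.794×6.04^(7/5).
P_a/P_b = (V₁/V₂)^(γ−1) = 6.04^(2/5) = 2.053.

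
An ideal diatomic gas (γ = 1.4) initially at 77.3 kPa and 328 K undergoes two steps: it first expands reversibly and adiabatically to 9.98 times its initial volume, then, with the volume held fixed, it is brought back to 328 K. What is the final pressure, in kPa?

Adiabatic step (PV^γ = const): P₂ = 77.3×(1/9.98)^(1.4) = 3.086 kPa; T₂ = 328×(1/9.98)^(0.4) = 130.7 K.
Isochoric: P₃ = P₂(T₃/T₂) = 3.086 × (328/130.7) = 7.745 kPa.

P₃ ≈ 7.75 kPa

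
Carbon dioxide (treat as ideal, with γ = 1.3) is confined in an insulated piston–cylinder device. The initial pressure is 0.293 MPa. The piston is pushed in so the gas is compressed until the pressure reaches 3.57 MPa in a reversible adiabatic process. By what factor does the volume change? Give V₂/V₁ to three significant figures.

From PV^γ = const, V₂/V₁ = (P₁/P₂)^(1/γ).
V₂/V₁ = (0.293/3.57)^(0.769) = 0.1461.

V₂/V₁ ≈ 0.146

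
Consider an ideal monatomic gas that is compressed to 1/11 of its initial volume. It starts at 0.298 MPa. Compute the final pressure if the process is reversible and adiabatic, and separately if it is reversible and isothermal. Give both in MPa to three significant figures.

For a monatomic ideal gas γ = 5/3.
Isothermal: P₂ = P₁(V₁/V₂) = 0.298×11 = 3.278 MPa.
Adiabatic: P₂ = P₁(V₁/V₂)^γ = 0.298×11^(5/3) = 16.21 MPa.

adiabatic: 16.2 MPa; isothermal: 3.28 MPa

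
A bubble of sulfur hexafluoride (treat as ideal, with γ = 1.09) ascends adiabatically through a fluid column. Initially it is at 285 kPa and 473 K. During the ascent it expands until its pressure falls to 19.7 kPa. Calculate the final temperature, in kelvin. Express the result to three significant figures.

T₂ ≈ 379 K

Along an adiabat T P^((1−γ)/γ) is constant, so T₂ = T₁ (P₂/P₁)^((γ−1)/γ).
T₂ = 473 × (19.7/285)^(0.0826) = 379.4 K.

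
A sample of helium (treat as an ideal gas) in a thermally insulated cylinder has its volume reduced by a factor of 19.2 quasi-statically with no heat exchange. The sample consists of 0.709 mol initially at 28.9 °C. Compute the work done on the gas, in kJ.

W ≈ 16.5 kJ

For a reversible adiabat TV^(γ−1) is constant, so T₂ = T₁ (V₁/V₂)^(γ−1).
γ = 5/3 for a monatomic ideal gas, so γ−1 = 2/3.
T₁ = 28.9 °C = 302 K.
T₂ = 302 × 19.2^(2/3) = 2166 K.
Q = 0, so ΔU = W_on_gas = nCᵥΔT with Cᵥ = R/(γ−1) = 12.47 J/(mol·K).
ΔU = 0.709 × 12.47 × (2166 − 302) = 16480 J.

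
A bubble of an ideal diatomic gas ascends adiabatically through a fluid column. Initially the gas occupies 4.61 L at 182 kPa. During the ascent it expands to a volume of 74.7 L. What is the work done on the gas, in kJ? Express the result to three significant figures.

W ≈ -1.41 kJ

γ = 7/5 for a diatomic ideal gas.
P₂ = P₁(V₁/V₂)^γ = 182×(4.61/74.7)^(7/5) = 3.686 kPa.
For a reversible adiabat, W_by_gas = (P₁V₁ − P₂V₂)/(γ−1).
W_by = (182000×0.00461 − 3686×0.0747) / (2/5) = 1409 J.
W_on_gas = −W_by = -1409 J.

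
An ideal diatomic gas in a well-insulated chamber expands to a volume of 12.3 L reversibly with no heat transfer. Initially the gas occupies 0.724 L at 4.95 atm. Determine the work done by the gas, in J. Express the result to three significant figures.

W ≈ 615 J

γ = 7/5 for a diatomic ideal gas.
P₂ = P₁(V₁/V₂)^γ = 4.95×(0.724/12.3)^(7/5) = 0.09384 atm.
For a reversible adiabat, W_by_gas = (P₁V₁ − P₂V₂)/(γ−1).
W_by = (501600×0.000724 − 9508×0.0123) / (2/5) = 615.5 J.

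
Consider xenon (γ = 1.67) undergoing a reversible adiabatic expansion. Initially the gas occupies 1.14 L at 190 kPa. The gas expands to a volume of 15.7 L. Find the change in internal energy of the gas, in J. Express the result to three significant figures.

P₂ = P₁(V₁/V₂)^γ = 190×(1.14/15.7)^(1.67) = 2.38 kPa.
For a reversible adiabat, W_by_gas = (P₁V₁ − P₂V₂)/(γ−1).
W_by = (190000×0.00114 − 2380×0.0157) / (0.67) = 267.5 J.
Q = 0 ⇒ ΔU = −W_by = -267.5 J.

ΔU ≈ -268 J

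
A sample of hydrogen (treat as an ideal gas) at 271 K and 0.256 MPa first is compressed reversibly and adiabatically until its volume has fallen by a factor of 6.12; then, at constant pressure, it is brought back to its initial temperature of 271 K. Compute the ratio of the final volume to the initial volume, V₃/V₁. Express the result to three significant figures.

V₃/V₁ ≈ 0.0792

For a diatomic ideal gas γ = 7/5.
Adiabatic step: V₂/V₁ = 0.1634; T₂ = T₁·6.12^(2/5) = 559.3 K.
Isobaric step: V₃/V₂ = T₃/T₂ = 271/559.3.
V₃/V₁ = (V₂/V₁)(V₃/V₂) = 0.1634 × (271/559.3) = 0.07917.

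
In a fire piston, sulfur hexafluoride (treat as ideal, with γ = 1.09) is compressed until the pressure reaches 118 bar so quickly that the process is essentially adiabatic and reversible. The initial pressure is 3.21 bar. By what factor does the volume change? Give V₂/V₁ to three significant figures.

V₂/V₁ ≈ 0.0366

From PV^γ = const, V₂/V₁ = (P₁/P₂)^(1/γ).
V₂/V₁ = (3.21/118)^(0.917) = 0.03663.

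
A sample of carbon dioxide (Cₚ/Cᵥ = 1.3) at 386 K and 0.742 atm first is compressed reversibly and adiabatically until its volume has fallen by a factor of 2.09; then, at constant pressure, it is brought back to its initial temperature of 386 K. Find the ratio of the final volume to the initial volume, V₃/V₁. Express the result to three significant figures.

V₃/V₁ ≈ 0.384

Adiabatic step: V₂/V₁ = 0.4785; T₂ = T₁·2.09^(0.3) = 481.5 K.
Isobaric step: V₃/V₂ = T₃/T₂ = 386/481.5.
V₃/V₁ = (V₂/V₁)(V₃/V₂) = 0.4785 × (386/481.5) = 0.3835.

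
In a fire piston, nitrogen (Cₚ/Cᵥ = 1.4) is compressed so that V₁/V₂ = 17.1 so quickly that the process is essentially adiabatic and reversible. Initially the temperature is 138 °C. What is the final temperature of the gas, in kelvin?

T₂ ≈ 1280 K

Adiabatic: T₁V₁^(γ−1) = T₂V₂^(γ−1) ⇒ T₂ = T₁ (V₁/V₂)^(γ−1).
T₁ = 138 °C = 411.1 K.
T₂ = 411.1 × 17.1^(0.4) = 1280 K.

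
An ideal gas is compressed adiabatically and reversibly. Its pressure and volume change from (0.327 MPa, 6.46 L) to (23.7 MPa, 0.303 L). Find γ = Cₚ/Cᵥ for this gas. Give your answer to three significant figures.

PV^γ = const ⇒ γ = ln(P₂/P₁) / ln(V₁/V₂).
γ = ln(23.7/0.327) / ln(6.46/0.303) = 1.4.

γ ≈ 1.40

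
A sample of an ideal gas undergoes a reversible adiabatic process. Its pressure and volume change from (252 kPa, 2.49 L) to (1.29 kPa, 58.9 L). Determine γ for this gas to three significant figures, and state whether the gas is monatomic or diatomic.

γ ≈ 1.67; monatomic

PV^γ = const ⇒ γ = ln(P₂/P₁) / ln(V₁/V₂).
γ = ln(1.29/252) / ln(2.49/58.9) = 1.667.
γ ≈ 1.67 is close to 5/3, so the gas is monatomic.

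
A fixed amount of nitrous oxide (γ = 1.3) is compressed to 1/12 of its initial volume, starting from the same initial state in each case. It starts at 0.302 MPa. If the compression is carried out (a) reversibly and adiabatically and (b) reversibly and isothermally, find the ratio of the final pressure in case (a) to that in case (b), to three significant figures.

Isothermal: P_b = P₁(V₁/V₂) = 0.302×12.
Adiabatic: P_a = P₁(V₁/V₂)^γ = 0.302×12^(1.3).
P_a/P_b = (V₁/V₂)^(γ−1) = 12^(0.3) = 2.107.

P_adiabatic / P_isothermal ≈ 2.11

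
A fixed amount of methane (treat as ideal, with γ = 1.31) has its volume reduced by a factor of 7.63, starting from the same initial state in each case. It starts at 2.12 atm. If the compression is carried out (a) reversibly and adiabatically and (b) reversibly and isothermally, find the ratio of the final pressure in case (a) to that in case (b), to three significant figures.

P_adiabatic / P_isothermal ≈ 1.88

Isothermal: P_b = P₁(V₁/V₂) = 2.12×7.63.
Adiabatic: P_a = P₁(V₁/V₂)^γ = 2.12×7.63^(1.31).
P_a/P_b = (V₁/V₂)^(γ−1) = 7.63^(0.31) = 1.878.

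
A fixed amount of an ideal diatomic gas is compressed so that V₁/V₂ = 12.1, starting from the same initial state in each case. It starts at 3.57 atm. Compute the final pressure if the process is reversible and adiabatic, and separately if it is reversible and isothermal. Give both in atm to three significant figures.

adiabatic: 117 atm; isothermal: 43.2 atm

For a diatomic ideal gas γ = 7/5.
Isothermal: P₂ = P₁(V₁/V₂) = 3.57×12.1 = 43.2 atm.
Adiabatic: P₂ = P₁(V₁/V₂)^γ = 3.57×12.1^(7/5) = 117.1 atm.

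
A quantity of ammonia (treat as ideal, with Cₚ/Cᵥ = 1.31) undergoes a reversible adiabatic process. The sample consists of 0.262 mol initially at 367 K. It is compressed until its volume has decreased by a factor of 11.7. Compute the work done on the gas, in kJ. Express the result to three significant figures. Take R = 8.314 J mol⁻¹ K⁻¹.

W ≈ 2.95 kJ

For a reversible adiabat TV^(γ−1) is constant, so T₂ = T₁ (V₁/V₂)^(γ−1).
T₂ = 367 × 11.7^(0.31) = 786.7 K.
Q = 0, so ΔU = W_on_gas = nCᵥΔT with Cᵥ = R/(γ−1) = 26.82 J/(mol·K).
ΔU = 0.262 × 26.82 × (786.7 − 367) = 2949 J.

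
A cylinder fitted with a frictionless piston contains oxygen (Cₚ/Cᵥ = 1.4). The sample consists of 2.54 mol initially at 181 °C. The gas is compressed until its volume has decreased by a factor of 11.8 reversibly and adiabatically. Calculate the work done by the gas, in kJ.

For a reversible adiabat TV^(γ−1) is constant, so T₂ = T₁ (V₁/V₂)^(γ−1).
T₁ = 181 °C = 454.1 K.
T₂ = 454.1 × 11.8^(0.4) = 1219 K.
Q = 0, so ΔU = W_on_gas = nCᵥΔT with Cᵥ = R/(γ−1) = 20.79 J/(mol·K).
ΔU = 2.54 × 20.79 × (1219 − 454.1) = 40370 J.
Work done by the gas = −ΔU = -40370 J.

W ≈ -40.4 kJ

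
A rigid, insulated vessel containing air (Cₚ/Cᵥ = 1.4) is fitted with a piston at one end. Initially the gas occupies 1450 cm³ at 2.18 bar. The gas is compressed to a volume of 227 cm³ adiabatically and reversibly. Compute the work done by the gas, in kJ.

P₂ = P₁(V₁/V₂)^γ = 2.18×(1450/227)^(1.4) = 29.24 bar.
For a reversible adiabat, W_by_gas = (P₁V₁ − P₂V₂)/(γ−1).
W_by = (218000×0.00145 − 2.924×10^6×0.000227) / (0.4) = -869 J.

W ≈ -0.869 kJ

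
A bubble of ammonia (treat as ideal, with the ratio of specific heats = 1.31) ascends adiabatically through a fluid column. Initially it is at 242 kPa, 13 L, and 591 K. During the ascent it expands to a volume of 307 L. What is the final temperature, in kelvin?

Adiabatic: T₁V₁^(γ−1) = T₂V₂^(γ−1) ⇒ T₂ = T₁ (V₁/V₂)^(γ−1).
T₂ = 591 × (13/307)^(0.31) = 221.8 K.

T₂ ≈ 222 K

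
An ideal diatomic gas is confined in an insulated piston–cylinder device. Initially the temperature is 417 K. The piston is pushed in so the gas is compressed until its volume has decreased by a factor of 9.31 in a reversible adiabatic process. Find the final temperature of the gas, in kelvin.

T₂ ≈ 1020 K

For a reversible adiabat TV^(γ−1) is constant, so T₂ = T₁ (V₁/V₂)^(γ−1).
For a diatomic ideal gas γ = 7/5, so γ−1 = 2/5.
T₂ = 417 × 9.31^(2/5) = 1018 K.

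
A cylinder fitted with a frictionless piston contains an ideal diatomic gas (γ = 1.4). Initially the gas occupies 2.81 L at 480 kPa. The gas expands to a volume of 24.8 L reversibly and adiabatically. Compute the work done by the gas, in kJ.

W ≈ 1.96 kJ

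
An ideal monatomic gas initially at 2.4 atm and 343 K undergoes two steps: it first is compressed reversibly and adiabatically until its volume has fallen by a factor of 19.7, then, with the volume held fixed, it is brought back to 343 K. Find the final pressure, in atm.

P₃ ≈ 47.3 atm

For a monatomic ideal gas γ = 5/3.
Adiabatic step (PV^γ = const): P₂ = 2.4×19.7^(5/3) = 344.9 atm; T₂ = 343×19.7^(2/3) = 2502 K.
Isochoric: P₃ = P₂(T₃/T₂) = 344.9 × (343/2502) = 47.28 atm.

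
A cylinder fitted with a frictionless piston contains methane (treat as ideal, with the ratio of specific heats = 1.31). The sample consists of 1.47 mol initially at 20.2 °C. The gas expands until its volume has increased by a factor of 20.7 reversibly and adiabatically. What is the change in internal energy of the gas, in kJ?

ΔU ≈ -7.04 kJ

Adiabatic: T₁V₁^(γ−1) = T₂V₂^(γ−1) ⇒ T₂ = T₁ (V₁/V₂)^(γ−1).
T₁ = 20.2 °C = 293.3 K.
T₂ = 293.3 × (1/20.7)^(0.31) = 114.7 K.
Q = 0, so ΔU = W_on_gas = nCᵥΔT with Cᵥ = R/(γ−1) = 26.82 J/(mol·K).
ΔU = 1.47 × 26.82 × (114.7 − 293.3) = -7045 J.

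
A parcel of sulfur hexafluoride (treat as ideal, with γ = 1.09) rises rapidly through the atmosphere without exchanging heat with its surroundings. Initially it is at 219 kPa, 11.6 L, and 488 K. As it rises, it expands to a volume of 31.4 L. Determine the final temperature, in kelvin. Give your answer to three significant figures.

T₂ ≈ 446 K

Adiabatic: T₁V₁^(γ−1) = T₂V₂^(γ−1) ⇒ T₂ = T₁ (V₁/V₂)^(γ−1).
T₂ = 488 × (11.6/31.4)^(0.09) = 446.2 K.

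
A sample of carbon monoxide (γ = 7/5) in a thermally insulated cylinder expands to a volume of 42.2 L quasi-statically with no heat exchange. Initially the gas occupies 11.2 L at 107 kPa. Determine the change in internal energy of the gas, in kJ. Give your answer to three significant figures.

P₂ = P₁(V₁/V₂)^γ = 107×(11.2/42.2)^(7/5) = 16.71 kPa.
For a reversible adiabat, W_by_gas = (P₁V₁ − P₂V₂)/(γ−1).
W_by = (107000×0.0112 − 16710×0.0422) / (2/5) = 1234 J.
Q = 0 ⇒ ΔU = −W_by = -1234 J.

ΔU ≈ -1.23 kJ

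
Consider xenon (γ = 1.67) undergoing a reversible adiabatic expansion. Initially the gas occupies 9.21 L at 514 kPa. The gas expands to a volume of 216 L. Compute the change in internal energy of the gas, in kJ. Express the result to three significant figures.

ΔU ≈ -6.21 kJ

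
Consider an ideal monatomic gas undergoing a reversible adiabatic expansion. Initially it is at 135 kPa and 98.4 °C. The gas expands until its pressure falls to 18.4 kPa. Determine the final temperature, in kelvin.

T₂ ≈ 167 K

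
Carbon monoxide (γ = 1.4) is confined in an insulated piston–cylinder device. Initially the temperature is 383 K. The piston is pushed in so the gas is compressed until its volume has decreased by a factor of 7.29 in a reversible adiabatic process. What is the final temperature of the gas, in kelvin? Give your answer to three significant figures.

For a reversible adiabat TV^(γ−1) is constant, so T₂ = T₁ (V₁/V₂)^(γ−1).
T₂ = 383 × 7.29^(0.4) = 847.8 K.

T₂ ≈ 848 K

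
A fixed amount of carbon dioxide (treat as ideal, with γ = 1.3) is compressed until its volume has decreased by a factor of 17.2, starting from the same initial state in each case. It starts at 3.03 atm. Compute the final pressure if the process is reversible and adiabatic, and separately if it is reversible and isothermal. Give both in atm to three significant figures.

Isothermal: P₂ = P₁(V₁/V₂) = 3.03×17.2 = 52.12 atm.
Adiabatic: P₂ = P₁(V₁/V₂)^γ = 3.03×17.2^(1.3) = 122.4 atm.

adiabatic: 122 atm; isothermal: 52.1 atm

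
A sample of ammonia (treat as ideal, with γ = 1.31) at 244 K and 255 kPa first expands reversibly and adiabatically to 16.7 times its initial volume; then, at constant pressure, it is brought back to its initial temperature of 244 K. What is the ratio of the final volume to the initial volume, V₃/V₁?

V₃/V₁ ≈ 40.0

Adiabatic step: V₂/V₁ = 16.7; T₂ = T₁·(1/16.7)^(0.31) = 101.9 K.
Isobaric step: V₃/V₂ = T₃/T₂ = 244/101.9.
V₃/V₁ = (V₂/V₁)(V₃/V₂) = 16.7 × (244/101.9) = 39.97.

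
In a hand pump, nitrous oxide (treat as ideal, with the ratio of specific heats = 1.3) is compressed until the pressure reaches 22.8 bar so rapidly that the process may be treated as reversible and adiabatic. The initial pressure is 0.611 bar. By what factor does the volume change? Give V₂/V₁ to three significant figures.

From PV^γ = const, V₂/V₁ = (P₁/P₂)^(1/γ).
V₂/V₁ = (0.611/22.8)^(0.769) = 0.06178.

V₂/V₁ ≈ 0.0618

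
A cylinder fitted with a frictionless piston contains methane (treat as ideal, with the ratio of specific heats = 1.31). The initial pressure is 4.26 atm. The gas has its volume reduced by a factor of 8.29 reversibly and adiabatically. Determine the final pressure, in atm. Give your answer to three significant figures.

P₂ ≈ 68.0 atm

Adiabatic: P₁V₁^γ = P₂V₂^γ ⇒ P₂ = P₁ (V₁/V₂)^γ.
P₂ = 4.26 × 8.29^(1.31) = 68.03 atm.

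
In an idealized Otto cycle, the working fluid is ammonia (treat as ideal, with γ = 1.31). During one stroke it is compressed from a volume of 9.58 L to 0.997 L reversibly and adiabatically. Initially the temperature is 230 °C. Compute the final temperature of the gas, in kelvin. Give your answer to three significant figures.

For a reversible adiabat TV^(γ−1) is constant, so T₂ = T₁ (V₁/V₂)^(γ−1).
T₁ = 230 °C = 503.1 K.
T₂ = 503.1 × (9.58/0.997)^(0.31) = 1015 K.

T₂ ≈ 1010 K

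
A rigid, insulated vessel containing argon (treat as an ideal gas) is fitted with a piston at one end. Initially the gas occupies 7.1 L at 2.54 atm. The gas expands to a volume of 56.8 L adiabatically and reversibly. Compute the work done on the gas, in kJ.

γ = 5/3 for a monatomic ideal gas.
P₂ = P₁(V₁/V₂)^γ = 2.54×(7.1/56.8)^(5/3) = 0.07937 atm.
For a reversible adiabat, W_by_gas = (P₁V₁ − P₂V₂)/(γ−1).
W_by = (257400×0.0071 − 8043×0.0568) / (2/3) = 2056 J.
W_on_gas = −W_by = -2056 J.

W ≈ -2.06 kJ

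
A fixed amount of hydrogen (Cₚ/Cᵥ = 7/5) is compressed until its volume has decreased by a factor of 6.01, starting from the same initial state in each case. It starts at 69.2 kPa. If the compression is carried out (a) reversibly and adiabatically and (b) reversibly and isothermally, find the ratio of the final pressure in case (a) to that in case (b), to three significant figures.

P_adiabatic / P_isothermal ≈ 2.05

Isothermal: P_b = P₁(V₁/V₂) = 69.2×6.01.
Adiabatic: P_a = P₁(V₁/V₂)^γ = 69.2×6.01^(7/5).
P_a/P_b = (V₁/V₂)^(γ−1) = 6.01^(2/5) = 2.049.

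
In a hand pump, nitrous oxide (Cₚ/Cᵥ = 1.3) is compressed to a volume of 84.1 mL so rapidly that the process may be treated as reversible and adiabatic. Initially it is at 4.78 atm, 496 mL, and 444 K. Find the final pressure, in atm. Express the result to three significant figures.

P₂ ≈ 48.0 atm

Adiabatic: P₁V₁^γ = P₂V₂^γ ⇒ P₂ = P₁ (V₁/V₂)^γ.
P₂ = 4.78 × (496/84.1)^(1.3) = 48.01 atm.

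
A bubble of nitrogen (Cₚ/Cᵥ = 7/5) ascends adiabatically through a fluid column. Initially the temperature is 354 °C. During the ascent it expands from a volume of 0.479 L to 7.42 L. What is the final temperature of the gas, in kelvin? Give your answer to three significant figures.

T₂ ≈ 210 K

Adiabatic: T₁V₁^(γ−1) = T₂V₂^(γ−1) ⇒ T₂ = T₁ (V₁/V₂)^(γ−1).
T₁ = 354 °C = 627.1 K.
T₂ = 627.1 × (0.479/7.42)^(2/5) = 209.6 K.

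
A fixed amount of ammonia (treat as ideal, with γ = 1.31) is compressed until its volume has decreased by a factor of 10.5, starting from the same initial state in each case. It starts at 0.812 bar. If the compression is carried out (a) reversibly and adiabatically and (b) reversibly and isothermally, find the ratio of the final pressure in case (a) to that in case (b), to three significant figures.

Isothermal: P_b = P₁(V₁/V₂) = 0.812×10.5.
Adiabatic: P_a = P₁(V₁/V₂)^γ = 0.812×10.5^(1.31).
P_a/P_b = (V₁/V₂)^(γ−1) = 10.5^(0.31) = 2.073.

P_adiabatic / P_isothermal ≈ 2.07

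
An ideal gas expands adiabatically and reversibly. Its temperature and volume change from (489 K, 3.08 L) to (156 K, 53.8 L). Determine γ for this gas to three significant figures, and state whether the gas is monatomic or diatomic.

TV^(γ−1) = const ⇒ γ − 1 = ln(T₂/T₁) / ln(V₁/V₂).
γ = 1 + ln(156/489) / ln(3.08/53.8) = 1.399.
γ ≈ 1.40 is close to 7/5, so the gas is diatomic.

γ ≈ 1.40; diatomic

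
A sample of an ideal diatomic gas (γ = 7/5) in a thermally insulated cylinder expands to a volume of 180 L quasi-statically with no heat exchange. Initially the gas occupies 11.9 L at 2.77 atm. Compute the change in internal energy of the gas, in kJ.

ΔU ≈ -5.53 kJ

P₂ = P₁(V₁/V₂)^γ = 2.77×(11.9/180)^(7/5) = 0.06178 atm.
For a reversible adiabat, W_by_gas = (P₁V₁ − P₂V₂)/(γ−1).
W_by = (280700×0.0119 − 6260×0.18) / (2/5) = 5533 J.
Q = 0 ⇒ ΔU = −W_by = -5533 J.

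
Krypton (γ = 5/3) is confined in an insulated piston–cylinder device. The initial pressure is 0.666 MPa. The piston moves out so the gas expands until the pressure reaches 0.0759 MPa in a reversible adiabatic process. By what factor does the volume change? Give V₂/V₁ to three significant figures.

V₂/V₁ ≈ 3.68

From PV^γ = const, V₂/V₁ = (P₁/P₂)^(1/γ).
V₂/V₁ = (0.666/0.0759)^(3/5) = 3.681.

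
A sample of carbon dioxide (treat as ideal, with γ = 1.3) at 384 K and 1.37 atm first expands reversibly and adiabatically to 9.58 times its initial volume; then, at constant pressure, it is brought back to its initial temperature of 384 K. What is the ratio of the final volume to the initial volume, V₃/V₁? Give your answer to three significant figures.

Adiabatic step: V₂/V₁ = 9.58; T₂ = T₁·(1/9.58)^(0.3) = 194.9 K.
Isobaric step: V₃/V₂ = T₃/T₂ = 384/194.9.
V₃/V₁ = (V₂/V₁)(V₃/V₂) = 9.58 × (384/194.9) = 18.87.

V₃/V₁ ≈ 18.9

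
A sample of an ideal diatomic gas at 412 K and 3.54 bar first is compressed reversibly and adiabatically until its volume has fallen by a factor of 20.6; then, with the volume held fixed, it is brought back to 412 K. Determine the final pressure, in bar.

P₃ ≈ 72.9 bar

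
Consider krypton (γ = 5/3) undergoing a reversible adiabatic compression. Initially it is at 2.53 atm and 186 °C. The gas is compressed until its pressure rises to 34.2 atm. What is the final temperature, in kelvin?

T₂ ≈ 1300 K

Along an adiabat T P^((1−γ)/γ) is constant, so T₂ = T₁ (P₂/P₁)^((γ−1)/γ).
T₁ = 186 °C = 459.1 K.
T₂ = 459.1 × (34.2/2.53)^(2/5) = 1301 K.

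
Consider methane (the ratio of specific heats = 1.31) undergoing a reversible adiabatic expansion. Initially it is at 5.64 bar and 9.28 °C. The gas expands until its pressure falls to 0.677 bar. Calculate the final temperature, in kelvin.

T₂ ≈ 171 K

Adiabatic: T₂/T₁ = (P₂/P₁)^((γ−1)/γ).
T₁ = 9.28 °C = 282.4 K.
T₂ = 282.4 × (0.677/5.64)^(0.237) = 171 K.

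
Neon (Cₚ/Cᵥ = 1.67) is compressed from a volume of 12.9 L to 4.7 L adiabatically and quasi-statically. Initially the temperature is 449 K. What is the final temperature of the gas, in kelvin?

T₂ ≈ 883 K

Adiabatic: T₁V₁^(γ−1) = T₂V₂^(γ−1) ⇒ T₂ = T₁ (V₁/V₂)^(γ−1).
T₂ = 449 × (12.9/4.7)^(0.67) = 883.2 K.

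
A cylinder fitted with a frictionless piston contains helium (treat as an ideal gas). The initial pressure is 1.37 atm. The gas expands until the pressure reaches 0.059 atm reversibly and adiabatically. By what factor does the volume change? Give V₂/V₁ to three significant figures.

V₂/V₁ ≈ 6.60

From PV^γ = const, V₂/V₁ = (P₁/P₂)^(1/γ).
For a monatomic ideal gas γ = 5/3.
V₂/V₁ = (1.37/0.059)^(3/5) = 6.6.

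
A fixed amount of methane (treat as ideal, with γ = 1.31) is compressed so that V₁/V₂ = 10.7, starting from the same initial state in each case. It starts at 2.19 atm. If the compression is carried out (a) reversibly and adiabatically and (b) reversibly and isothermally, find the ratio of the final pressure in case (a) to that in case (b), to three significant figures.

Isothermal: P_b = P₁(V₁/V₂) = 2.19×10.7.
Adiabatic: P_a = P₁(V₁/V₂)^γ = 2.19×10.7^(1.31).
P_a/P_b = (V₁/V₂)^(γ−1) = 10.7^(0.31) = 2.085.

P_adiabatic / P_isothermal ≈ 2.09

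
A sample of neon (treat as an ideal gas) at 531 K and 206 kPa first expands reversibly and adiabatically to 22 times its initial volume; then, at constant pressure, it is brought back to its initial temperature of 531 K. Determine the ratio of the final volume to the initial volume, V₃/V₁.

V₃/V₁ ≈ 173

For a monatomic ideal gas γ = 5/3.
Adiabatic step: V₂/V₁ = 22; T₂ = T₁·(1/22)^(2/3) = 67.63 K.
Isobaric step: V₃/V₂ = T₃/T₂ = 531/67.63.
V₃/V₁ = (V₂/V₁)(V₃/V₂) = 22 × (531/67.63) = 172.7.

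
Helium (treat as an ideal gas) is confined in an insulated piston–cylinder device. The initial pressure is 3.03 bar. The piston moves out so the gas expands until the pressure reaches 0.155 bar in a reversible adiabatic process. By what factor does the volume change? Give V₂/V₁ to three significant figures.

V₂/V₁ ≈ 5.95

From PV^γ = const, V₂/V₁ = (P₁/P₂)^(1/γ).
For a monatomic ideal gas γ = 5/3.
V₂/V₁ = (3.03/0.155)^(3/5) = 5.952.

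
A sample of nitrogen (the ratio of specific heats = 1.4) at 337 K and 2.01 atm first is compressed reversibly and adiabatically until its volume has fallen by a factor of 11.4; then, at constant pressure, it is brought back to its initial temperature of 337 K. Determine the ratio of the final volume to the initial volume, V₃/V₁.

V₃/V₁ ≈ 0.0331

Adiabatic step: V₂/V₁ = 0.08772; T₂ = T₁·11.4^(0.4) = 892.1 K.
Isobaric step: V₃/V₂ = T₃/T₂ = 337/892.1.
V₃/V₁ = (V₂/V₁)(V₃/V₂) = 0.08772 × (337/892.1) = 0.03314.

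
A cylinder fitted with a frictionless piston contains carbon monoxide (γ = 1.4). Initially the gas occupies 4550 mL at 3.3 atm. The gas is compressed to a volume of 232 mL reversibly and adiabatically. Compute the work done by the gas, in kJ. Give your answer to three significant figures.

P₂ = P₁(V₁/V₂)^γ = 3.3×(4550/232)^(1.4) = 212.8 atm.
For a reversible adiabat, W_by_gas = (P₁V₁ − P₂V₂)/(γ−1).
W_by = (334400×0.00455 − 2.157×10^7×0.000232) / (0.4) = -8705 J.

W ≈ -8.70 kJ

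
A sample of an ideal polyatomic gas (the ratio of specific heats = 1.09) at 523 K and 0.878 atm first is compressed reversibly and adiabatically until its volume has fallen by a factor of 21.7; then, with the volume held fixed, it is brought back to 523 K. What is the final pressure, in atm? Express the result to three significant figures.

P₃ ≈ 19.1 atm

Adiabatic step (PV^γ = const): P₂ = 0.878×21.7^(1.09) = 25.13 atm; T₂ = 523×21.7^(0.09) = 689.9 K.
Isochoric: P₃ = P₂(T₃/T₂) = 25.13 × (523/689.9) = 19.05 atm.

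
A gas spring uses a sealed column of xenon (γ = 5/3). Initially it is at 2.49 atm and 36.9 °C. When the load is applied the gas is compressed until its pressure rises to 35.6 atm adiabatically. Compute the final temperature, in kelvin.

T₂ ≈ 899 K

Along an adiabat T P^((1−γ)/γ) is constant, so T₂ = T₁ (P₂/P₁)^((γ−1)/γ).
T₁ = 36.9 °C = 310 K.
T₂ = 310 × (35.6/2.49)^(2/5) = 898.5 K.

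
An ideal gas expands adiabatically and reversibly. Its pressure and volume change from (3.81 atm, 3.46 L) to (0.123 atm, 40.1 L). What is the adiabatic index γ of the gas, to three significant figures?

PV^γ = const ⇒ γ = ln(P₂/P₁) / ln(V₁/V₂).
γ = ln(0.123/3.81) / ln(3.46/40.1) = 1.401.

γ ≈ 1.40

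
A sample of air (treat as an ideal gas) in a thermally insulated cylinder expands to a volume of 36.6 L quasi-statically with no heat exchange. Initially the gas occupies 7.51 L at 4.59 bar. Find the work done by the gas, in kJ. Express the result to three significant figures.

W ≈ 4.04 kJ

γ = 7/5 for a diatomic ideal gas.
P₂ = P₁(V₁/V₂)^γ = 4.59×(7.51/36.6)^(7/5) = 0.4998 bar.
For a reversible adiabat, W_by_gas = (P₁V₁ − P₂V₂)/(γ−1).
W_by = (459000×0.00751 − 49980×0.0366) / (2/5) = 4044 J.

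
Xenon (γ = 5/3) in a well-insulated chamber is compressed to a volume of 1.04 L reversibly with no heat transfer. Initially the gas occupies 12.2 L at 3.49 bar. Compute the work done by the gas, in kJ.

W ≈ -26.6 kJ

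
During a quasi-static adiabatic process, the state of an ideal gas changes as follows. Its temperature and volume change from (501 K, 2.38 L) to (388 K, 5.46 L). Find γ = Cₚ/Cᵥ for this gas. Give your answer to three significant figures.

TV^(γ−1) = const ⇒ γ − 1 = ln(T₂/T₁) / ln(V₁/V₂).
γ = 1 + ln(388/501) / ln(2.38/5.46) = 1.308.

γ ≈ 1.31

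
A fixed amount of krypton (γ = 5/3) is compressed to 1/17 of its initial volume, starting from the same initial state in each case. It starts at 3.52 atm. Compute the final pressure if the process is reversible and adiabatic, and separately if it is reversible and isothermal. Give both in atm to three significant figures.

Isothermal: P₂ = P₁(V₁/V₂) = 3.52×17 = 59.84 atm.
Adiabatic: P₂ = P₁(V₁/V₂)^γ = 3.52×17^(5/3) = 395.6 atm.

adiabatic: 396 atm; isothermal: 59.8 atm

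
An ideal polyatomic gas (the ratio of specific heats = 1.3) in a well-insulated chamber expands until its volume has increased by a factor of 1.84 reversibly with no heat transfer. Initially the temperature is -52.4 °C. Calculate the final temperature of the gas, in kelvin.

Adiabatic: T₁V₁^(γ−1) = T₂V₂^(γ−1) ⇒ T₂ = T₁ (V₁/V₂)^(γ−1).
T₁ = -52.4 °C = 220.7 K.
T₂ = 220.7 × (1/1.84)^(0.3) = 183.8 K.

T₂ ≈ 184 K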